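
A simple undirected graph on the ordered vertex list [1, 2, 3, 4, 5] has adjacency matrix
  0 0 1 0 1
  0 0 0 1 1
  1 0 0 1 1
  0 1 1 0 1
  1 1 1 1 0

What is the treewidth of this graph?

2

A width-2 tree decomposition is:
Bags: B1 = {3, 4, 5}  B2 = {2, 4, 5}  B3 = {1, 3, 5}
Tree: B1–B2, B1–B3
Every bag has size at most 3, so the width is 3 − 1 = 2 and tw(G) ≤ 2. On the other hand G contains the 3-clique {2, 4, 5}. A clique must lie in a single bag of any decomposition, so no decomposition can have width below 2. Hence tw(G) = 2 exactly.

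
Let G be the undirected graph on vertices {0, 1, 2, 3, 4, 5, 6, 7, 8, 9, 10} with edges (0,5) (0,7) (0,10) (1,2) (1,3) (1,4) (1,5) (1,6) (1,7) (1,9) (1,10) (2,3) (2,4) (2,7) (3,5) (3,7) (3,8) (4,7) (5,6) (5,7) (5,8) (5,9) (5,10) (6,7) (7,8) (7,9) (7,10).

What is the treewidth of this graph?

A width-3 tree decomposition is:
Bags: B1 = {1, 2, 3, 7}  B2 = {1, 3, 5, 7}  B3 = {1, 5, 7, 9}  B4 = {1, 5, 6, 7}  B5 = {1, 5, 7, 10}  B6 = {3, 5, 7, 8}  B7 = {1, 2, 4, 7}  B8 = {0, 5, 7, 10}
Tree: B1–B2, B2–B3, B2–B4, B2–B5, B2–B6, B1–B7, B5–B8
Each bag holds 4 vertices, so the decomposition has width 3, which upper-bounds the treewidth. On the other hand G contains the 4-clique {0, 5, 7, 10}. A clique must lie in a single bag of any decomposition, so no decomposition can have width below 3. Hence tw(G) = 3 exactly.

3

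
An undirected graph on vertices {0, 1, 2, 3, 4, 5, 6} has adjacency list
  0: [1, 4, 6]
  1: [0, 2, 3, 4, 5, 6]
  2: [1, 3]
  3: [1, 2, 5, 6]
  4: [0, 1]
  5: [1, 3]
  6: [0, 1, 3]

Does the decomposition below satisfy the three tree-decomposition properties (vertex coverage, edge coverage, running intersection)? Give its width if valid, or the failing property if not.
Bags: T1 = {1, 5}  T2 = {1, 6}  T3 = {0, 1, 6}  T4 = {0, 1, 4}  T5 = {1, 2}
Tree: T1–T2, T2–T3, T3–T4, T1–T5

A tree decomposition must satisfy three properties: every vertex lies in some bag; for every edge, both endpoints lie together in some bag; and for every vertex, the bags containing it form a connected subtree. Here vertex 3 appears in no bag, so the decomposition is invalid.

No — vertex 3 appears in no bag.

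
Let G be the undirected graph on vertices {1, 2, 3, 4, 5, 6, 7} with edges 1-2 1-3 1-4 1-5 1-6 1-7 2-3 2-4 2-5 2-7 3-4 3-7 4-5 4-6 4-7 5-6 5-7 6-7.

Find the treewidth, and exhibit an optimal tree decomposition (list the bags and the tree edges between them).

Treewidth 4.
One optimal decomposition is:
Bags: B1 = {1, 2, 4, 5, 7}  B2 = {1, 2, 3, 4, 7}  B3 = {1, 4, 5, 6, 7}
Tree: B1–B2, B1–B3

The largest bag has 5 vertices, giving width 4; this decomposition certifies tw(G) ≤ 4. On the other hand G contains the 5-clique {1, 2, 3, 4, 7}. A clique must lie in a single bag of any decomposition, so no decomposition can have width below 4. Therefore the treewidth is 4.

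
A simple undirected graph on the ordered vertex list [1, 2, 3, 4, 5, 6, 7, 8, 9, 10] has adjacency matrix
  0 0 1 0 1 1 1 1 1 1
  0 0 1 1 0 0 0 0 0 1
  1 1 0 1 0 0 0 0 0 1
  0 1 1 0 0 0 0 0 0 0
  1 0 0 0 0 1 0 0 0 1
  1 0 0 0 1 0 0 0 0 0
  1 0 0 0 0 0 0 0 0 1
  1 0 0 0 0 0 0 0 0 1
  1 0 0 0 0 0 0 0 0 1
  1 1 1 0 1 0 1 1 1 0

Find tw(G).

2

A width-2 tree decomposition is:
Bags: B1 = {1, 3, 10}  B2 = {1, 5, 10}  B3 = {2, 3, 10}  B4 = {2, 3, 4}  B5 = {1, 5, 6}  B6 = {1, 8, 10}  B7 = {1, 7, 10}  B8 = {1, 9, 10}
Tree: B1–B2, B1–B3, B3–B4, B2–B5, B1–B6, B1–B7, B2–B8
Each bag holds 3 vertices, so the decomposition has width 2, which upper-bounds the treewidth. On the other hand G contains the 3-clique {1, 3, 10}. A clique must lie in a single bag of any decomposition, so no decomposition can have width below 2. The upper and lower bounds meet at 2, so that is the treewidth.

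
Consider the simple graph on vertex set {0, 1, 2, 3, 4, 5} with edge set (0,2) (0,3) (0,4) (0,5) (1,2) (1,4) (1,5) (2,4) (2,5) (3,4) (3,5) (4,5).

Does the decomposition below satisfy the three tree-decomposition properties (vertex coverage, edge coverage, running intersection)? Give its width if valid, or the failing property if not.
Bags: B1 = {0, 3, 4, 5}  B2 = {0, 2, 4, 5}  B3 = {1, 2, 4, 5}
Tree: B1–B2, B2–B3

Yes; width 3.

Vertex coverage: the bags together contain {0, 1, 2, 3, 4, 5}, the full vertex set. Edge coverage: each edge of G has both endpoints in at least one bag. Running intersection: for every vertex, the bags containing it form a connected subtree. All three properties hold, so this is a valid tree decomposition of width max|bag| − 1 = 3, and hence tw(G) ≤ 3.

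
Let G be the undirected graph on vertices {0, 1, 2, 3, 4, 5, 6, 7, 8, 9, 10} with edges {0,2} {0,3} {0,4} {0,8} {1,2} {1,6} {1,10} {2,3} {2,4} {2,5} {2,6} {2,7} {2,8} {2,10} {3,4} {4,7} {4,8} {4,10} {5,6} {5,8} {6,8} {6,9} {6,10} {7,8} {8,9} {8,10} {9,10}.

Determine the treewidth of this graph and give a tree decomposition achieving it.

The largest bag has 4 vertices, giving width 3; this decomposition certifies tw(G) ≤ 3. Conversely, {6, 8, 9, 10} is a clique of size 4, and the vertices of any clique must share a bag in every tree decomposition; so some bag has ≥ 4 vertices and tw(G) ≥ 3. Combining the bounds, tw(G) = 3.

Treewidth 3.
One optimal decomposition is:
Bags: B1 = {2, 4, 8, 10}  B2 = {2, 6, 8, 10}  B3 = {1, 2, 6, 10}  B4 = {6, 8, 9, 10}  B5 = {2, 4, 7, 8}  B6 = {0, 2, 4, 8}  B7 = {0, 2, 3, 4}  B8 = {2, 5, 6, 8}
Tree: B1–B2, B2–B3, B2–B4, B1–B5, B5–B6, B6–B7, B2–B8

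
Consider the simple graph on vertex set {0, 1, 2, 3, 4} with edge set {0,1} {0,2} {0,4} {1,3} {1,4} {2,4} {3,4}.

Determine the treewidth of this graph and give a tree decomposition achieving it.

Every bag has size at most 3, so the width is 3 − 1 = 2 and tw(G) ≤ 2. On the other hand G contains the 3-clique {0, 1, 4}. A clique must lie in a single bag of any decomposition, so no decomposition can have width below 2. Combining the bounds, tw(G) = 2.

Treewidth 2.
One such decomposition:
Bags: B1 = {0, 2, 4}  B2 = {0, 1, 4}  B3 = {1, 3, 4}
Tree: B1–B2, B2–B3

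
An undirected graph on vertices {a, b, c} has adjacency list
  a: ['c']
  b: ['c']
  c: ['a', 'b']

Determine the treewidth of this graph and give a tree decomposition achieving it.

Treewidth 1.
One such decomposition:
Bags: B1 = {b, c}  B2 = {a, c}
Tree: B1–B2

Every bag has size at most 2, so the width is 2 − 1 = 1 and tw(G) ≤ 1. Since G has at least one edge (e.g. c–b), it is not an edgeless graph, so tw(G) ≥ 1. The upper and lower bounds meet at 1, so that is the treewidth.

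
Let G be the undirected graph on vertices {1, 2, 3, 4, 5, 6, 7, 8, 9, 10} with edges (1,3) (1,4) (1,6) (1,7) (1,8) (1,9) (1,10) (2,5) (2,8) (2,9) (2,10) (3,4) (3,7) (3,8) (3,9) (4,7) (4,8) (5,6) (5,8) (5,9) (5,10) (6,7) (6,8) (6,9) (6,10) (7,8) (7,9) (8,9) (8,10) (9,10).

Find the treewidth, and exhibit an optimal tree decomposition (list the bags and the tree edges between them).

Treewidth 4.
One optimal decomposition is:
Bags: B1 = {1, 6, 7, 8, 9}  B2 = {1, 3, 7, 8, 9}  B3 = {1, 6, 8, 9, 10}  B4 = {5, 6, 8, 9, 10}  B5 = {2, 5, 8, 9, 10}  B6 = {1, 3, 4, 7, 8}
Tree: B1–B2, B1–B3, B3–B4, B4–B5, B2–B6

Each bag holds 5 vertices, so the decomposition has width 4, which upper-bounds the treewidth. On the other hand G contains the 5-clique {1, 3, 7, 8, 9}. A clique must lie in a single bag of any decomposition, so no decomposition can have width below 4. Hence tw(G) = 4 exactly.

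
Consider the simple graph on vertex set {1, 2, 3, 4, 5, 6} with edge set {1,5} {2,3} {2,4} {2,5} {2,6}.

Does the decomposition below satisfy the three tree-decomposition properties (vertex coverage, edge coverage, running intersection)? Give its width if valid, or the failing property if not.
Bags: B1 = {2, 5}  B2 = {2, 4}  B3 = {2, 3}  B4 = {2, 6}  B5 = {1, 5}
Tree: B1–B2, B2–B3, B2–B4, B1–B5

Checking the three conditions: (i) the bags cover all of {1, 2, 3, 4, 5, 6}; (ii) for each edge, some bag contains both endpoints; (iii) the bags containing any fixed vertex form a subtree. All hold, so the decomposition is valid with width 2 − 1 = 1.

Yes; width 1.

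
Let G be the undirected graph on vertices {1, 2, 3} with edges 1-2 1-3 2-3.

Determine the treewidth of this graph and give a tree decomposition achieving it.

A single bag containing all 3 vertices is trivially a valid decomposition of width 2. For the lower bound, the 3 vertices {1, 2, 3} are pairwise adjacent, and any tree decomposition puts a clique entirely inside one bag — forcing width ≥ 2. Therefore the treewidth is 2.

Treewidth 2.
One optimal decomposition is:
Bags: B1 = {1, 2, 3}
Tree: (single bag)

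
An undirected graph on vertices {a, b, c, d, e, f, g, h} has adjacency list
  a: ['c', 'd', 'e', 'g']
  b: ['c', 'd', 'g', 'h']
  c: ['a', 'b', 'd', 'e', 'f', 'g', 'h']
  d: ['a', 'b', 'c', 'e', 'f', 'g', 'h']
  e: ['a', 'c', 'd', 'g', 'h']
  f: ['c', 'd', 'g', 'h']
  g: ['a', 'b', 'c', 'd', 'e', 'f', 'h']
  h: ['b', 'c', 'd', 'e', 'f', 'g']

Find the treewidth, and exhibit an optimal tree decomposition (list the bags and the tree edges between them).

Treewidth 4.
Bags: B1 = {c, d, e, g, h}  B2 = {a, c, d, e, g}  B3 = {c, d, f, g, h}  B4 = {b, c, d, g, h}
Tree: B1–B2, B1–B3, B1–B4

Every bag has size at most 5, so the width is 5 − 1 = 4 and tw(G) ≤ 4. Conversely, {c, d, e, g, h} is a clique of size 5, and the vertices of any clique must share a bag in every tree decomposition; so some bag has ≥ 5 vertices and tw(G) ≥ 4. The upper and lower bounds meet at 4, so that is the treewidth.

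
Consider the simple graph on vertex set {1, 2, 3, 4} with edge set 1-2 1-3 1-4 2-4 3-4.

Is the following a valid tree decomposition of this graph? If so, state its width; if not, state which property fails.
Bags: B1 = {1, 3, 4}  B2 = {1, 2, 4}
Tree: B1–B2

Yes; width 2.

Checking the three conditions: (i) the bags cover all of {1, 2, 3, 4}; (ii) for each edge, some bag contains both endpoints; (iii) the bags containing any fixed vertex form a subtree. All hold, so the decomposition is valid with width 3 − 1 = 2.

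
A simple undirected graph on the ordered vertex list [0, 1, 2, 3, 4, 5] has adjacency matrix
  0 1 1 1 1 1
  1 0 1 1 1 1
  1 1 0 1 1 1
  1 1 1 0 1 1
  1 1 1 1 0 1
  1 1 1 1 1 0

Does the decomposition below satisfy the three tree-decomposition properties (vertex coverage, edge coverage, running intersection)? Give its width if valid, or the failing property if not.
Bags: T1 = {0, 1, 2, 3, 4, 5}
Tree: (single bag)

Yes; width 5.

Checking the three conditions: (i) the bags cover all of {0, 1, 2, 3, 4, 5}; (ii) for each edge, some bag contains both endpoints; (iii) the bags containing any fixed vertex form a subtree. All hold, so the decomposition is valid with width 6 − 1 = 5.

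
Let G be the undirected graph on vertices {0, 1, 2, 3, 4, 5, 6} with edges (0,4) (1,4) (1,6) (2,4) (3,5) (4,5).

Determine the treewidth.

1

A width-1 tree decomposition is:
Bags: B1 = {0, 4}  B2 = {4, 5}  B3 = {1, 4}  B4 = {3, 5}  B5 = {2, 4}  B6 = {1, 6}
Tree: B1–B2, B1–B3, B2–B4, B2–B5, B3–B6
The largest bag has 2 vertices, giving width 1; this decomposition certifies tw(G) ≤ 1. Any graph with an edge has treewidth ≥ 1, and G has the edge 0–4. Therefore the treewidth is 1.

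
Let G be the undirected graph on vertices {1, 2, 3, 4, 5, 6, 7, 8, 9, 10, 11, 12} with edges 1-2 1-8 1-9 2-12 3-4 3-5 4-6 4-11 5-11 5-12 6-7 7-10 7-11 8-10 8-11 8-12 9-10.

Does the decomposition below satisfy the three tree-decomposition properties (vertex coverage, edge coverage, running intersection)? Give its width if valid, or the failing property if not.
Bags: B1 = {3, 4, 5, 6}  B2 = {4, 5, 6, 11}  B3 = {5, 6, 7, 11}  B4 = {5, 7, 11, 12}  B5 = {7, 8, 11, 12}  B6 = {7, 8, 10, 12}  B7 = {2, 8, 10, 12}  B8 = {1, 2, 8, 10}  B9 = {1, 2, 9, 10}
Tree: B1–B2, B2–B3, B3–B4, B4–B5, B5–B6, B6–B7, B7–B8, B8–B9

Checking the three conditions: (i) the bags cover all of {1, 2, 3, 4, 5, 6, 7, 8, 9, 10, 11, 12}; (ii) for each edge, some bag contains both endpoints; (iii) the bags containing any fixed vertex form a subtree. All hold, so the decomposition is valid with width 4 − 1 = 3.

Yes; width 3.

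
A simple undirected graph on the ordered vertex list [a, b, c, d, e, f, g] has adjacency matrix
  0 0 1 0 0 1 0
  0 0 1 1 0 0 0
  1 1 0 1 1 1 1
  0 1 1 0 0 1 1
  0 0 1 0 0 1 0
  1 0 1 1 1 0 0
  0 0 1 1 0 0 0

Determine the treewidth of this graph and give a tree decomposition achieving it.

Each bag holds 3 vertices, so the decomposition has width 2, which upper-bounds the treewidth. Conversely, {c, d, g} is a clique of size 3, and the vertices of any clique must share a bag in every tree decomposition; so some bag has ≥ 3 vertices and tw(G) ≥ 2. Combining the bounds, tw(G) = 2.

Treewidth 2.
One optimal decomposition is:
Bags: B1 = {c, d, f}  B2 = {c, e, f}  B3 = {b, c, d}  B4 = {c, d, g}  B5 = {a, c, f}
Tree: B1–B2, B1–B3, B3–B4, B1–B5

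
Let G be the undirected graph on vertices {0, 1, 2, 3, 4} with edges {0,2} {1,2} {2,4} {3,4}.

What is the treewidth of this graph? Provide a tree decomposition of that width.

Treewidth 1.
One such decomposition:
Bags: B1 = {2, 4}  B2 = {1, 2}  B3 = {0, 2}  B4 = {3, 4}
Tree: B1–B2, B1–B3, B1–B4

Every bag has size at most 2, so the width is 2 − 1 = 1 and tw(G) ≤ 1. G has an edge, so its treewidth is at least 1. Therefore the treewidth is 1.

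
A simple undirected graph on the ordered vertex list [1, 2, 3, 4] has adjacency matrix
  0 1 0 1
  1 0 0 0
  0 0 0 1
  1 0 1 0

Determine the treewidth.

1

A width-1 tree decomposition is:
Bags: B1 = {1, 4}  B2 = {1, 2}  B3 = {3, 4}
Tree: B1–B2, B1–B3
Every bag has size at most 2, so the width is 2 − 1 = 1 and tw(G) ≤ 1. G has an edge, so its treewidth is at least 1. Therefore the treewidth is 1.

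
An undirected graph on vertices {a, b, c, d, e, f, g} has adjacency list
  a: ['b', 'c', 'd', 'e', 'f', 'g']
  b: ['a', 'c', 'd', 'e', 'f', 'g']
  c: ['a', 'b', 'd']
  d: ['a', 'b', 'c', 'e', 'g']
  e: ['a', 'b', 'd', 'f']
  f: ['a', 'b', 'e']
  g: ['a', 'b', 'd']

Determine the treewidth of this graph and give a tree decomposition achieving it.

Treewidth 3.
One such decomposition:
Bags: B1 = {a, b, d, e}  B2 = {a, b, d, g}  B3 = {a, b, c, d}  B4 = {a, b, e, f}
Tree: B1–B2, B2–B3, B1–B4

Each bag holds 4 vertices, so the decomposition has width 3, which upper-bounds the treewidth. Conversely, {a, b, d, g} is a clique of size 4, and the vertices of any clique must share a bag in every tree decomposition; so some bag has ≥ 4 vertices and tw(G) ≥ 3. Combining the bounds, tw(G) = 3.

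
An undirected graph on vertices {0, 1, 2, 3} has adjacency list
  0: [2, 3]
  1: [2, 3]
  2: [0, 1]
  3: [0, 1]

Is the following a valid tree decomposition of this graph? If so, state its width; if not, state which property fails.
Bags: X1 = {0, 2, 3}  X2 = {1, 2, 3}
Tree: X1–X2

Yes; width 2.

Every vertex of G appears in some bag (union = {0, 1, 2, 3}); every edge is covered by a bag; and for each vertex v the set of bags containing v is connected in the bag tree. The decomposition is therefore valid. The largest bag has 3 vertices, so the width is 2.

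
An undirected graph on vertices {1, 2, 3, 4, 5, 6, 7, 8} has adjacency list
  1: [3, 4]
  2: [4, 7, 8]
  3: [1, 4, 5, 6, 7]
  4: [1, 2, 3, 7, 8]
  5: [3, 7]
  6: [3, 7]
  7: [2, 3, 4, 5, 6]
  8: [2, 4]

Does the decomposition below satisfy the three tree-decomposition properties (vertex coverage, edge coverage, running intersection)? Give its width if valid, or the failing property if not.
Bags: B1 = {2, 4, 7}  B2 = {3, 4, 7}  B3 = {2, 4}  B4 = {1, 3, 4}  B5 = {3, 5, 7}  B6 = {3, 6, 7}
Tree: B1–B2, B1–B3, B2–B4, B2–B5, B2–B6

No — vertex 8 appears in no bag.

A tree decomposition must satisfy three properties: every vertex lies in some bag; for every edge, both endpoints lie together in some bag; and for every vertex, the bags containing it form a connected subtree. Here vertex 8 appears in no bag, so the decomposition is invalid.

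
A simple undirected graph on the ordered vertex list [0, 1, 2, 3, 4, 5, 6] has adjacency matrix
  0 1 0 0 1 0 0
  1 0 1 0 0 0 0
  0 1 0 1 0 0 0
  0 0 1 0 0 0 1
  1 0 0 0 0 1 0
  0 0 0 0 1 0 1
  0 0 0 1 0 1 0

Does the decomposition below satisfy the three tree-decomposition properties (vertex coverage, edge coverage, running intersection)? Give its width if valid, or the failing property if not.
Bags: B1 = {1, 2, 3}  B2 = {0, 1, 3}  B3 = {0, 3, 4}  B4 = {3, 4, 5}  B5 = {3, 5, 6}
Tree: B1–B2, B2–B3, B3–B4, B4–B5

Vertex coverage: the bags together contain {0, 1, 2, 3, 4, 5, 6}, the full vertex set. Edge coverage: each edge of G has both endpoints in at least one bag. Running intersection: for every vertex, the bags containing it form a connected subtree. All three properties hold, so this is a valid tree decomposition of width max|bag| − 1 = 2, and hence tw(G) ≤ 2.

Yes; width 2.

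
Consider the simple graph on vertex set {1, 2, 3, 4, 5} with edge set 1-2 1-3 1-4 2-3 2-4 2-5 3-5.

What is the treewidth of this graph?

A width-2 tree decomposition is:
Bags: B1 = {1, 2, 4}  B2 = {1, 2, 3}  B3 = {2, 3, 5}
Tree: B1–B2, B2–B3
Each bag holds 3 vertices, so the decomposition has width 2, which upper-bounds the treewidth. On the other hand G contains the 3-clique {1, 2, 3}. A clique must lie in a single bag of any decomposition, so no decomposition can have width below 2. Combining the bounds, tw(G) = 2.

2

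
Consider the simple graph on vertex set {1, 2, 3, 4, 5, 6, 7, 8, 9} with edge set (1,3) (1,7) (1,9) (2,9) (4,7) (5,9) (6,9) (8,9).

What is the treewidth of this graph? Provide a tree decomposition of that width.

Treewidth 1.
Bags: B1 = {6, 9}  B2 = {1, 9}  B3 = {8, 9}  B4 = {1, 7}  B5 = {1, 3}  B6 = {5, 9}  B7 = {2, 9}  B8 = {4, 7}
Tree: B1–B2, B2–B3, B2–B4, B2–B5, B1–B6, B1–B7, B4–B8

The largest bag has 2 vertices, giving width 1; this decomposition certifies tw(G) ≤ 1. Any graph with an edge has treewidth ≥ 1, and G has the edge 9–6. Combining the bounds, tw(G) = 1.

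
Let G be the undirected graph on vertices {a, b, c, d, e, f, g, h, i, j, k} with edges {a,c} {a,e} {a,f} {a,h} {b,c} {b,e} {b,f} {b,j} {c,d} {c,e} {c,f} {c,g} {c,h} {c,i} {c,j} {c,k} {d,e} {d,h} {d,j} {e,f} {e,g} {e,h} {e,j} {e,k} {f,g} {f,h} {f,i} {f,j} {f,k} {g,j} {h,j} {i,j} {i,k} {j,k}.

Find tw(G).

4

A width-4 tree decomposition is:
Bags: B1 = {c, e, f, j, k}  B2 = {c, f, i, j, k}  B3 = {c, e, f, h, j}  B4 = {c, d, e, h, j}  B5 = {c, e, f, g, j}  B6 = {b, c, e, f, j}  B7 = {a, c, e, f, h}
Tree: B1–B2, B1–B3, B3–B4, B1–B5, B1–B6, B3–B7
The largest bag has 5 vertices, giving width 4; this decomposition certifies tw(G) ≤ 4. On the other hand G contains the 5-clique {c, d, e, h, j}. A clique must lie in a single bag of any decomposition, so no decomposition can have width below 4. Therefore the treewidth is 4.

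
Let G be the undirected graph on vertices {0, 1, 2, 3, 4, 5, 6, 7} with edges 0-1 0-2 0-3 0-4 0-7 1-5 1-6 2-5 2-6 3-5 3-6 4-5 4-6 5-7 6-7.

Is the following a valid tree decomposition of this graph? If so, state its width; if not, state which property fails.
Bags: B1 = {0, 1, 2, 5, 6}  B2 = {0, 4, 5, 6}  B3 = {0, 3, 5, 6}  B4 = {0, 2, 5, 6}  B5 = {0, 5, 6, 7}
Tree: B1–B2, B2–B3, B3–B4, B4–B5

A tree decomposition must satisfy three properties: every vertex lies in some bag; for every edge, both endpoints lie together in some bag; and for every vertex, the bags containing it form a connected subtree. Here bags containing vertex 2 are not connected in the tree, so the decomposition is invalid.

No — bags containing vertex 2 are not connected in the tree.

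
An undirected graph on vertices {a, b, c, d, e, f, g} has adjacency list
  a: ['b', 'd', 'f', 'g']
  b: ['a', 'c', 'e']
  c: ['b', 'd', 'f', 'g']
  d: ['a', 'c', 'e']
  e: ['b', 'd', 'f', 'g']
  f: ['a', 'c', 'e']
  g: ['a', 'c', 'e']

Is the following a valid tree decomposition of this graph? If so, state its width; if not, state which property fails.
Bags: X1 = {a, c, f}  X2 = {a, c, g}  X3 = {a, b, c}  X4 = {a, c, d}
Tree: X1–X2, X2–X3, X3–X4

A tree decomposition must satisfy three properties: every vertex lies in some bag; for every edge, both endpoints lie together in some bag; and for every vertex, the bags containing it form a connected subtree. Here vertex e appears in no bag, so the decomposition is invalid.

No — vertex e appears in no bag.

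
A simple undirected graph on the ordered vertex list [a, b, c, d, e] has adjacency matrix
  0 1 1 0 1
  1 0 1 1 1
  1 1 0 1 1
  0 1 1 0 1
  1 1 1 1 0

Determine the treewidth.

A width-3 tree decomposition is:
Bags: B1 = {b, c, d, e}  B2 = {a, b, c, e}
Tree: B1–B2
The largest bag has 4 vertices, giving width 3; this decomposition certifies tw(G) ≤ 3. On the other hand G contains the 4-clique {b, c, d, e}. A clique must lie in a single bag of any decomposition, so no decomposition can have width below 3. Combining the bounds, tw(G) = 3.

3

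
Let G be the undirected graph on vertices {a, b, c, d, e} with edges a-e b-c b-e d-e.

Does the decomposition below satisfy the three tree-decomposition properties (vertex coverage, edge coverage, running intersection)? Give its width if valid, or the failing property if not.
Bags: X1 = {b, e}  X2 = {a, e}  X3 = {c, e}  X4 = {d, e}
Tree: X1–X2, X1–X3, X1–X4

No — edge (b,c) lies in no bag.

A tree decomposition must satisfy three properties: every vertex lies in some bag; for every edge, both endpoints lie together in some bag; and for every vertex, the bags containing it form a connected subtree. Here edge (b,c) lies in no bag, so the decomposition is invalid.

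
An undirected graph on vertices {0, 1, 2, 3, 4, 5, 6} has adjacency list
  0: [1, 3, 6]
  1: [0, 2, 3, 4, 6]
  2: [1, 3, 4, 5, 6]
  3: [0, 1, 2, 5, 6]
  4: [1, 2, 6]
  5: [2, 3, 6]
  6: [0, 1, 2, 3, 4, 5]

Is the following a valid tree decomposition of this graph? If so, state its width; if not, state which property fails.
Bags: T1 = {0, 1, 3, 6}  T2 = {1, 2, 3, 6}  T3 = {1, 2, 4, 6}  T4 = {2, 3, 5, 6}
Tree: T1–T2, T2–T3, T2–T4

Yes; width 3.

Every vertex of G appears in some bag (union = {0, 1, 2, 3, 4, 5, 6}); every edge is covered by a bag; and for each vertex v the set of bags containing v is connected in the bag tree. The decomposition is therefore valid. The largest bag has 4 vertices, so the width is 3.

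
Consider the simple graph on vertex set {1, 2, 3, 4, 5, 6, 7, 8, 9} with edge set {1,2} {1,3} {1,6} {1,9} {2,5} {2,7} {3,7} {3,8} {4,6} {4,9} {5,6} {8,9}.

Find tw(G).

3

A width-3 tree decomposition is:
Bags: B1 = {4, 6, 8, 9}  B2 = {1, 6, 8, 9}  B3 = {1, 3, 6, 8}  B4 = {1, 3, 5, 6}  B5 = {1, 2, 3, 5}  B6 = {2, 3, 5, 7}
Tree: B1–B2, B2–B3, B3–B4, B4–B5, B5–B6
The largest bag has 4 vertices, giving width 3; this decomposition certifies tw(G) ≤ 3. For the lower bound: the 4 vertex sets {4,8,9}, {6}, {1}, {2,3,5,7} are disjoint, each induces a connected subgraph, and every pair is joined by at least one edge of G. Contracting each set to a single vertex therefore yields K_{4} as a minor, and since treewidth is minor-monotone, tw(G) ≥ tw(K_{4}) = 3. Hence tw(G) = 3 exactly.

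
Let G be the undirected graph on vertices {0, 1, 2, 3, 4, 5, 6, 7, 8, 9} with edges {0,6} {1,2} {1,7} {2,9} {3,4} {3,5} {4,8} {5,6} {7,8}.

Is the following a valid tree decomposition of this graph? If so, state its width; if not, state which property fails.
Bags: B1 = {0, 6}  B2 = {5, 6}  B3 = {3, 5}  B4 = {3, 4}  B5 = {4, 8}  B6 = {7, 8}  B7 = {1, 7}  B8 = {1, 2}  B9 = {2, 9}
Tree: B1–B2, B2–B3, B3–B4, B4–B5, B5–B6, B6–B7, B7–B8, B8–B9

Yes; width 1.

Checking the three conditions: (i) the bags cover all of {0, 1, 2, 3, 4, 5, 6, 7, 8, 9}; (ii) for each edge, some bag contains both endpoints; (iii) the bags containing any fixed vertex form a subtree. All hold, so the decomposition is valid with width 2 − 1 = 1.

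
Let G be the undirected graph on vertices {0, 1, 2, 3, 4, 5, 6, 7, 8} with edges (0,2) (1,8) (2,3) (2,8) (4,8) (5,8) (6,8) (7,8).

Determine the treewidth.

1

A width-1 tree decomposition is:
Bags: B1 = {2, 3}  B2 = {2, 8}  B3 = {5, 8}  B4 = {6, 8}  B5 = {1, 8}  B6 = {0, 2}  B7 = {7, 8}  B8 = {4, 8}
Tree: B1–B2, B2–B3, B2–B4, B2–B5, B2–B6, B4–B7, B7–B8
Each bag holds 2 vertices, so the decomposition has width 1, which upper-bounds the treewidth. Since G has at least one edge (e.g. 2–3), it is not an edgeless graph, so tw(G) ≥ 1. Hence tw(G) = 1 exactly.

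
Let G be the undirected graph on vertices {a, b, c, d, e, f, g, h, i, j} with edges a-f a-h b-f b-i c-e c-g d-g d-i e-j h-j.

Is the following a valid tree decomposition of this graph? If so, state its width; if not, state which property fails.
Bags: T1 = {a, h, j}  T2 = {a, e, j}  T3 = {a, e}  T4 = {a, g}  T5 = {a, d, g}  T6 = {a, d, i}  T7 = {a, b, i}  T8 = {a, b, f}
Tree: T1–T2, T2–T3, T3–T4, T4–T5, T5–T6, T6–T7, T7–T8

No — vertex c appears in no bag.

A tree decomposition must satisfy three properties: every vertex lies in some bag; for every edge, both endpoints lie together in some bag; and for every vertex, the bags containing it form a connected subtree. Here vertex c appears in no bag, so the decomposition is invalid.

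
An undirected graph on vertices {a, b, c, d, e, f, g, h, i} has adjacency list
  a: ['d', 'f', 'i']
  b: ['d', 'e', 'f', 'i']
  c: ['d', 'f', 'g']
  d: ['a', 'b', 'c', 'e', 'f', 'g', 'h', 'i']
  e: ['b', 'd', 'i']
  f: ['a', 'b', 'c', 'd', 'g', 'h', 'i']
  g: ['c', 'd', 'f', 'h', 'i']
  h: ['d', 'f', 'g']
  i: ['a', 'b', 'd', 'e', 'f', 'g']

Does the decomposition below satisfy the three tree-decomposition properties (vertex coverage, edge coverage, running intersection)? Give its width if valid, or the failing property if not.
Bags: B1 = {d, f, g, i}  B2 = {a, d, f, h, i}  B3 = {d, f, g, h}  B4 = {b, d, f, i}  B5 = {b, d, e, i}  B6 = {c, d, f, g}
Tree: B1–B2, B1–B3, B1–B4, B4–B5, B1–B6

No — bags containing vertex h are not connected in the tree.

A tree decomposition must satisfy three properties: every vertex lies in some bag; for every edge, both endpoints lie together in some bag; and for every vertex, the bags containing it form a connected subtree. Here bags containing vertex h are not connected in the tree, so the decomposition is invalid.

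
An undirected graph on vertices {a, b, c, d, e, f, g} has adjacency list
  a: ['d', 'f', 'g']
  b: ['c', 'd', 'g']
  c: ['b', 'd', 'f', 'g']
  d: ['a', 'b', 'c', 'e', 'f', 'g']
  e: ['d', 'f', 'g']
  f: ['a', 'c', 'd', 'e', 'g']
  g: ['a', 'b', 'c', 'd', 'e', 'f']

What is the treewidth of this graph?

3

A width-3 tree decomposition is:
Bags: B1 = {c, d, f, g}  B2 = {a, d, f, g}  B3 = {d, e, f, g}  B4 = {b, c, d, g}
Tree: B1–B2, B2–B3, B1–B4
Each bag holds 4 vertices, so the decomposition has width 3, which upper-bounds the treewidth. Conversely, {d, e, f, g} is a clique of size 4, and the vertices of any clique must share a bag in every tree decomposition; so some bag has ≥ 4 vertices and tw(G) ≥ 3. Therefore the treewidth is 3.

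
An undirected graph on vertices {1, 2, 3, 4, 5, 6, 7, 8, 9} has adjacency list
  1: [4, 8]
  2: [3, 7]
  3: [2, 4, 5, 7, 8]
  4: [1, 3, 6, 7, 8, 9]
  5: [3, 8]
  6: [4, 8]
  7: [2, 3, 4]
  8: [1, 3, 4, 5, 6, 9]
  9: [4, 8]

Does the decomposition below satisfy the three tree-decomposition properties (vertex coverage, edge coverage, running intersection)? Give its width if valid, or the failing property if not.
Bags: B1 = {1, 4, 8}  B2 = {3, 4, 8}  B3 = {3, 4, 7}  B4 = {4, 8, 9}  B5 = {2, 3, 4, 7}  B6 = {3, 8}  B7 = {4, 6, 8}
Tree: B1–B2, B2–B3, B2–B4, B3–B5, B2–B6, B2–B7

No — vertex 5 appears in no bag.

A tree decomposition must satisfy three properties: every vertex lies in some bag; for every edge, both endpoints lie together in some bag; and for every vertex, the bags containing it form a connected subtree. Here vertex 5 appears in no bag, so the decomposition is invalid.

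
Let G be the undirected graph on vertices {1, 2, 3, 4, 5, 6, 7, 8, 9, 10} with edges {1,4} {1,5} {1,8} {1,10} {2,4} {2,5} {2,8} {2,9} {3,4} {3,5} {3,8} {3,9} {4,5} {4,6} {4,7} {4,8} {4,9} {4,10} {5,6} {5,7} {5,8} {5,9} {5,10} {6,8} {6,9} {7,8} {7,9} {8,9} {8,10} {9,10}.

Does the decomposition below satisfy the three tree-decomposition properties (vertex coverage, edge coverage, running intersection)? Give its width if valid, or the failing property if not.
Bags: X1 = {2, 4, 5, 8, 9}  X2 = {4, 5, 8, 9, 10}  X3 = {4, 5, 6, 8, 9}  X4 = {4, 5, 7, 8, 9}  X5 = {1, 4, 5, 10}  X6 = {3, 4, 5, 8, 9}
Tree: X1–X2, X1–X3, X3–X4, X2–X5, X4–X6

A tree decomposition must satisfy three properties: every vertex lies in some bag; for every edge, both endpoints lie together in some bag; and for every vertex, the bags containing it form a connected subtree. Here edge (8,1) lies in no bag, so the decomposition is invalid.

No — edge (8,1) lies in no bag.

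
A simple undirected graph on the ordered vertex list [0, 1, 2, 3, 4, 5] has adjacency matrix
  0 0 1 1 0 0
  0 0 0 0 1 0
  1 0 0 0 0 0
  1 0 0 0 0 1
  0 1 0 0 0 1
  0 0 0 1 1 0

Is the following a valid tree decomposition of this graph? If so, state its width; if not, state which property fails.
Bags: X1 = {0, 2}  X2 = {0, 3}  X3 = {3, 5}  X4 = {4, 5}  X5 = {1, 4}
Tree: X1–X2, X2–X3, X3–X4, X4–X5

Yes; width 1.

Vertex coverage: the bags together contain {0, 1, 2, 3, 4, 5}, the full vertex set. Edge coverage: each edge of G has both endpoints in at least one bag. Running intersection: for every vertex, the bags containing it form a connected subtree. All three properties hold, so this is a valid tree decomposition of width max|bag| − 1 = 1, and hence tw(G) ≤ 1.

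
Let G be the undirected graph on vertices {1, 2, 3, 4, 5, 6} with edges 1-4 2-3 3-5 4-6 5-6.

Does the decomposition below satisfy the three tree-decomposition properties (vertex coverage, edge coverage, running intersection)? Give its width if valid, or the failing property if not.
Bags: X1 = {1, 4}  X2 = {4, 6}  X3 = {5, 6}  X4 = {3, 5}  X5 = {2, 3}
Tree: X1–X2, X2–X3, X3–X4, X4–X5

Yes; width 1.

Every vertex of G appears in some bag (union = {1, 2, 3, 4, 5, 6}); every edge is covered by a bag; and for each vertex v the set of bags containing v is connected in the bag tree. The decomposition is therefore valid. The largest bag has 2 vertices, so the width is 1.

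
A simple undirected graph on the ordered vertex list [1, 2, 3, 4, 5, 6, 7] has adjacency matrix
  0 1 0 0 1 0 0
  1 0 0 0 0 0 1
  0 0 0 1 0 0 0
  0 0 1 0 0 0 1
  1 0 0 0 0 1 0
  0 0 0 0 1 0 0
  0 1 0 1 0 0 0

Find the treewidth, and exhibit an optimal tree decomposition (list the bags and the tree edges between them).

Each bag holds 2 vertices, so the decomposition has width 1, which upper-bounds the treewidth. G has an edge, so its treewidth is at least 1. The upper and lower bounds meet at 1, so that is the treewidth.

Treewidth 1.
One such decomposition:
Bags: B1 = {5, 6}  B2 = {1, 5}  B3 = {1, 2}  B4 = {2, 7}  B5 = {4, 7}  B6 = {3, 4}
Tree: B1–B2, B2–B3, B3–B4, B4–B5, B5–B6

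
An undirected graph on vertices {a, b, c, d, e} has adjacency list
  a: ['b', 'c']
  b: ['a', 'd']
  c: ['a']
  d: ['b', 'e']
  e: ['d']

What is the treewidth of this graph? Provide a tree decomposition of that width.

Each bag holds 2 vertices, so the decomposition has width 1, which upper-bounds the treewidth. Since G has at least one edge (e.g. c–a), it is not an edgeless graph, so tw(G) ≥ 1. Hence tw(G) = 1 exactly.

Treewidth 1.
One such decomposition:
Bags: B1 = {a, c}  B2 = {a, b}  B3 = {b, d}  B4 = {d, e}
Tree: B1–B2, B2–B3, B3–B4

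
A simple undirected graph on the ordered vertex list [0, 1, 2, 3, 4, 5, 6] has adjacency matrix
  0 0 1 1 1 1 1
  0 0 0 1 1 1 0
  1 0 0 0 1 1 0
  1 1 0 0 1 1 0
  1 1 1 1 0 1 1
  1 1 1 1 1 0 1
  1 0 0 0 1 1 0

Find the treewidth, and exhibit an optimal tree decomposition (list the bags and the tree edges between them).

Every bag has size at most 4, so the width is 4 − 1 = 3 and tw(G) ≤ 3. For the lower bound, the 4 vertices {0, 2, 4, 5} are pairwise adjacent, and any tree decomposition puts a clique entirely inside one bag — forcing width ≥ 3. Hence tw(G) = 3 exactly.

Treewidth 3.
One optimal decomposition is:
Bags: B1 = {0, 3, 4, 5}  B2 = {0, 4, 5, 6}  B3 = {1, 3, 4, 5}  B4 = {0, 2, 4, 5}
Tree: B1–B2, B1–B3, B2–B4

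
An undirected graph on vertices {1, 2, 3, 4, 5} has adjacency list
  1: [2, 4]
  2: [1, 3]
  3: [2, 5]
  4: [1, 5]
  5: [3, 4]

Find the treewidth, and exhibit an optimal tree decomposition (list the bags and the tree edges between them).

The largest bag has 3 vertices, giving width 2; this decomposition certifies tw(G) ≤ 2. Since 5–3–2–1–4–5 is a cycle in G, G is not acyclic. Forests are exactly the graphs of treewidth ≤ 1, so tw(G) ≥ 2. The upper and lower bounds meet at 2, so that is the treewidth.

Treewidth 2.
One such decomposition:
Bags: B1 = {2, 3, 5}  B2 = {1, 2, 5}  B3 = {1, 4, 5}
Tree: B1–B2, B2–B3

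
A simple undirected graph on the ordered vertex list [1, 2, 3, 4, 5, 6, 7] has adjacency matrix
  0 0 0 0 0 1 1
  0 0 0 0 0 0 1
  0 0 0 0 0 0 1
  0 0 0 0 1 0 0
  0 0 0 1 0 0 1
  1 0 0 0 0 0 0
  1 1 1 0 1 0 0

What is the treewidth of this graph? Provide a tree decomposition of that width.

The largest bag has 2 vertices, giving width 1; this decomposition certifies tw(G) ≤ 1. Since G has at least one edge (e.g. 7–1), it is not an edgeless graph, so tw(G) ≥ 1. Therefore the treewidth is 1.

Treewidth 1.
One optimal decomposition is:
Bags: B1 = {1, 7}  B2 = {2, 7}  B3 = {5, 7}  B4 = {3, 7}  B5 = {4, 5}  B6 = {1, 6}
Tree: B1–B2, B1–B3, B2–B4, B3–B5, B1–B6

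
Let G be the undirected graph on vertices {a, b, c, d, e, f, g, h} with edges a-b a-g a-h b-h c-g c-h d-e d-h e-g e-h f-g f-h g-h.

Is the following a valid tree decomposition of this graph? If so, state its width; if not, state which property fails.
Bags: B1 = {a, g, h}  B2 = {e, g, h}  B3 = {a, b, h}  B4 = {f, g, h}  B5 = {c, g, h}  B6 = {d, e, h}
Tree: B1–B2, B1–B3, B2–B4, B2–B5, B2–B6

Yes; width 2.

Checking the three conditions: (i) the bags cover all of {a, b, c, d, e, f, g, h}; (ii) for each edge, some bag contains both endpoints; (iii) the bags containing any fixed vertex form a subtree. All hold, so the decomposition is valid with width 3 − 1 = 2.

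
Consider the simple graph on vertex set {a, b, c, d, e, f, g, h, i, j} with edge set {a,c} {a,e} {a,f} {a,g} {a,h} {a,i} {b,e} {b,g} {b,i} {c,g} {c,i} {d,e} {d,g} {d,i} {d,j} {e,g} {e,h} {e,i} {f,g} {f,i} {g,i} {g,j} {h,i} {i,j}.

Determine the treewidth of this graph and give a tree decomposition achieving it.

Each bag holds 4 vertices, so the decomposition has width 3, which upper-bounds the treewidth. For the lower bound, the 4 vertices {d, g, i, j} are pairwise adjacent, and any tree decomposition puts a clique entirely inside one bag — forcing width ≥ 3. Hence tw(G) = 3 exactly.

Treewidth 3.
One optimal decomposition is:
Bags: B1 = {a, e, g, i}  B2 = {a, e, h, i}  B3 = {b, e, g, i}  B4 = {a, c, g, i}  B5 = {a, f, g, i}  B6 = {d, e, g, i}  B7 = {d, g, i, j}
Tree: B1–B2, B1–B3, B1–B4, B1–B5, B1–B6, B6–B7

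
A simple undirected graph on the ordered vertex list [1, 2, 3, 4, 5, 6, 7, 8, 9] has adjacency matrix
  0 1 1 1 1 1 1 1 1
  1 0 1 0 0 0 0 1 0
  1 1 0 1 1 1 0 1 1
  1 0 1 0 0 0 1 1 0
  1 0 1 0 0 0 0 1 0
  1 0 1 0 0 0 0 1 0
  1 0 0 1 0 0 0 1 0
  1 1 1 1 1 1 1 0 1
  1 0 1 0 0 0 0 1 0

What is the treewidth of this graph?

A width-3 tree decomposition is:
Bags: B1 = {1, 2, 3, 8}  B2 = {1, 3, 5, 8}  B3 = {1, 3, 4, 8}  B4 = {1, 3, 8, 9}  B5 = {1, 4, 7, 8}  B6 = {1, 3, 6, 8}
Tree: B1–B2, B2–B3, B1–B4, B3–B5, B1–B6
Each bag holds 4 vertices, so the decomposition has width 3, which upper-bounds the treewidth. On the other hand G contains the 4-clique {1, 2, 3, 8}. A clique must lie in a single bag of any decomposition, so no decomposition can have width below 3. Hence tw(G) = 3 exactly.

3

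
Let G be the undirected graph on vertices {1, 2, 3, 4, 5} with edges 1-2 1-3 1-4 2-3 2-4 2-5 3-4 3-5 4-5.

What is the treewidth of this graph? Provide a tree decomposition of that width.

Each bag holds 4 vertices, so the decomposition has width 3, which upper-bounds the treewidth. Conversely, {1, 2, 3, 4} is a clique of size 4, and the vertices of any clique must share a bag in every tree decomposition; so some bag has ≥ 4 vertices and tw(G) ≥ 3. Combining the bounds, tw(G) = 3.

Treewidth 3.
Bags: B1 = {1, 2, 3, 4}  B2 = {2, 3, 4, 5}
Tree: B1–B2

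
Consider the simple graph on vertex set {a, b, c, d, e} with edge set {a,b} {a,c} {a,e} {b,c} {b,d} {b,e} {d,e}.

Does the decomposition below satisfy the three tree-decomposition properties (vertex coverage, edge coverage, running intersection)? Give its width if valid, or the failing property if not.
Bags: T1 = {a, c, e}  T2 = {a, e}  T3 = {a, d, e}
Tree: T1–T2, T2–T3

No — vertex b appears in no bag.

A tree decomposition must satisfy three properties: every vertex lies in some bag; for every edge, both endpoints lie together in some bag; and for every vertex, the bags containing it form a connected subtree. Here vertex b appears in no bag, so the decomposition is invalid.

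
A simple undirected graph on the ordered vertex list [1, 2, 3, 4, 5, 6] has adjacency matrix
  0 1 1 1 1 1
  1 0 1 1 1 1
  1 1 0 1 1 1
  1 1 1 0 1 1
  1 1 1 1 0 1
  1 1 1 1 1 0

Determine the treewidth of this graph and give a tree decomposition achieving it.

A single bag containing all 6 vertices is trivially a valid decomposition of width 5. Conversely, {1, 2, 3, 4, 5, 6} is a clique of size 6, and the vertices of any clique must share a bag in every tree decomposition; so some bag has ≥ 6 vertices and tw(G) ≥ 5. The upper and lower bounds meet at 5, so that is the treewidth.

Treewidth 5.
One optimal decomposition is:
Bags: B1 = {1, 2, 3, 4, 5, 6}
Tree: (single bag)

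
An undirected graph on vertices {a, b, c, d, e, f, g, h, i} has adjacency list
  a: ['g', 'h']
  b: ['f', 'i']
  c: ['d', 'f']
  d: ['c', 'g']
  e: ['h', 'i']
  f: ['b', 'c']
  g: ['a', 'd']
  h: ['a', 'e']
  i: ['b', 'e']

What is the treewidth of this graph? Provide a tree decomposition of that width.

Treewidth 2.
One optimal decomposition is:
Bags: B1 = {a, g, h}  B2 = {d, g, h}  B3 = {c, d, h}  B4 = {c, f, h}  B5 = {b, f, h}  B6 = {b, h, i}  B7 = {e, h, i}
Tree: B1–B2, B2–B3, B3–B4, B4–B5, B5–B6, B6–B7

Each bag holds 3 vertices, so the decomposition has width 2, which upper-bounds the treewidth. For the lower bound, G contains the cycle h–a–g–d–c–f–b–i–e–h, so G is not a forest; only forests have treewidth ≤ 1, hence tw(G) ≥ 2. Hence tw(G) = 2 exactly.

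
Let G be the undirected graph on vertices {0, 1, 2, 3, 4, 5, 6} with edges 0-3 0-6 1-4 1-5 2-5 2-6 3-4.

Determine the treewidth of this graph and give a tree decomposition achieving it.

Each bag holds 3 vertices, so the decomposition has width 2, which upper-bounds the treewidth. Since 0–6–2–5–1–4–3–0 is a cycle in G, G is not acyclic. Forests are exactly the graphs of treewidth ≤ 1, so tw(G) ≥ 2. Therefore the treewidth is 2.

Treewidth 2.
Bags: B1 = {0, 2, 6}  B2 = {0, 2, 5}  B3 = {0, 1, 5}  B4 = {0, 1, 4}  B5 = {0, 3, 4}
Tree: B1–B2, B2–B3, B3–B4, B4–B5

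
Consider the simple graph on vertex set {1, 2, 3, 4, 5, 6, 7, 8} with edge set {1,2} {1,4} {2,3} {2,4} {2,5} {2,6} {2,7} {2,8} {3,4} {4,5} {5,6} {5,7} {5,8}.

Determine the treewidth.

2

A width-2 tree decomposition is:
Bags: B1 = {2, 3, 4}  B2 = {2, 4, 5}  B3 = {2, 5, 6}  B4 = {2, 5, 8}  B5 = {1, 2, 4}  B6 = {2, 5, 7}
Tree: B1–B2, B2–B3, B2–B4, B2–B5, B3–B6
Every bag has size at most 3, so the width is 3 − 1 = 2 and tw(G) ≤ 2. For the lower bound, the 3 vertices {1, 2, 4} are pairwise adjacent, and any tree decomposition puts a clique entirely inside one bag — forcing width ≥ 2. The upper and lower bounds meet at 2, so that is the treewidth.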